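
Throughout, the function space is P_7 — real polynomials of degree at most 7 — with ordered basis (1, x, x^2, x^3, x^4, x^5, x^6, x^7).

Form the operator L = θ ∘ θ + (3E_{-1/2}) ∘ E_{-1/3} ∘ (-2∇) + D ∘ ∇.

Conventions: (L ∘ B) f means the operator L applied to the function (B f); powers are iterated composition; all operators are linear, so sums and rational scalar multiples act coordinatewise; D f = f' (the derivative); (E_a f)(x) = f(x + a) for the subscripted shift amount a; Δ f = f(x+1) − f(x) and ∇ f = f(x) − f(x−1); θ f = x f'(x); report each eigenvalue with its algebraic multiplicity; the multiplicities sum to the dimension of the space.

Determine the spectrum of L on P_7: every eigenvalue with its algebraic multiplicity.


λ = 0 (multiplicity 1), λ = 1 (multiplicity 1), λ = 4 (multiplicity 1), λ = 9 (multiplicity 1), λ = 16 (multiplicity 1), λ = 25 (multiplicity 1), λ = 36 (multiplicity 1), λ = 49 (multiplicity 1)

image of 1: 0
image of x: x - 6
image of x^2: 4x^2 - 12x + 18
image of x^3: 9x^3 - 18x^2 + 54x - 73/2
image of x^4: 16x^4 - 24x^3 + 108x^2 - 146x + 620/9
image of x^5: 25x^5 - 30x^4 + 180x^3 - 365x^2 + (3100/9)x - 27401/216
image of x^6: 36x^6 - 36x^5 + 270x^4 - 730x^3 + (3100/3)x^2 - (27401/36)x + 6259/27
image of x^7: 49x^7 - 42x^6 + 378x^5 - (2555/2)x^4 + (21700/9)x^3 - (191807/72)x^2 + (43813/27)x - 3289273/7776
the matrix is upper triangular; its diagonal is (0, 1, 4, 9, 16, 25, 36, 49)
for a triangular matrix the eigenvalues are the diagonal entries, with algebraic multiplicity their repetition count


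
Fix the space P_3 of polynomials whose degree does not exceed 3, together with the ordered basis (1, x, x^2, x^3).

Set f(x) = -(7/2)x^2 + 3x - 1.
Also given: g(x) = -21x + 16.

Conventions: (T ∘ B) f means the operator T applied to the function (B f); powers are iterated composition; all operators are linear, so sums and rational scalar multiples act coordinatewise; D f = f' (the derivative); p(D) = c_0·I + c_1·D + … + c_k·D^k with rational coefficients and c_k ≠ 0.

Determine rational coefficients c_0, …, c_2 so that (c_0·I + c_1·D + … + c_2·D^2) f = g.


D^0 f = -(7/2)x^2 + 3x - 1
D^1 f = -7x + 3
D^2 f = -7
matching coefficients of g against c_0 f + c_1 Df + … from the top degree down determines the c_i
solution: c_0 = 0, c_1 = 3, c_2 = -1

p(D) = 3·D − D^2, i.e. c_0 = 0, c_1 = 3, c_2 = -1


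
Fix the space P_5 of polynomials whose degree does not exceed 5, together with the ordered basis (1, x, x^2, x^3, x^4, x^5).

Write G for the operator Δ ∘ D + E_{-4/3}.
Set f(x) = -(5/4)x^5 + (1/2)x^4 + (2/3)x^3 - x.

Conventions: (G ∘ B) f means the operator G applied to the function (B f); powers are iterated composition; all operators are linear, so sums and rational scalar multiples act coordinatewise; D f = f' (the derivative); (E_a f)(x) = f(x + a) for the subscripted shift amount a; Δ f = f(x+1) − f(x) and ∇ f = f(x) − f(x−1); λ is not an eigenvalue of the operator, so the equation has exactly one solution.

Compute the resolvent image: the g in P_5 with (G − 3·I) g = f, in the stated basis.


write g with unknown coordinates in the stated basis and equate coefficients in (G − 3·I) g = f
solving from the highest basis element down gives g = (5/8)x^5 - (7/3)x^4 + (637/36)x^3 - (12931/216)x^2 + (15296/81)x - 938993/3888
check: G g = (5/8)x^5 - (13/2)x^4 + (215/4)x^3 - (12931/72)x^2 + (15269/27)x - 938993/1296
so G g − 3·g = -(5/4)x^5 + (1/2)x^4 + (2/3)x^3 - x = f ✓

the image equals g(x) = (5/8)x^5 - (7/3)x^4 + (637/36)x^3 - (12931/216)x^2 + (15296/81)x - 938993/3888


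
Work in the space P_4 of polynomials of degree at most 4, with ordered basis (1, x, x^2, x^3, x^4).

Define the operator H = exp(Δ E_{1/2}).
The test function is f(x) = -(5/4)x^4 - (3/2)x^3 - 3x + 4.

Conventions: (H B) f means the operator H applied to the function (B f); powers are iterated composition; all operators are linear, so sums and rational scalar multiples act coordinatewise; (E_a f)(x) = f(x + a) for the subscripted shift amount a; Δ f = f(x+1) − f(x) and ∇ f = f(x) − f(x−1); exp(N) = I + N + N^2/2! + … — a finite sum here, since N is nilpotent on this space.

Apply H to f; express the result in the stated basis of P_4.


order-1 term: -5x^3 - (39/2)x^2 - (101/4)x - 113/8
order-2 term: -(15/2)x^2 - (69/2)x - 161/4
order-3 term: -5x - 33/2
order-4 term: -5/4
the series for exp(Δ E_{1/2}) f terminates at order 4
exp(Δ E_{1/2}) f = -(5/4)x^4 - (13/2)x^3 - 27x^2 - (271/4)x - 545/8

g(x) = -(5/4)x^4 - (13/2)x^3 - 27x^2 - (271/4)x - 545/8


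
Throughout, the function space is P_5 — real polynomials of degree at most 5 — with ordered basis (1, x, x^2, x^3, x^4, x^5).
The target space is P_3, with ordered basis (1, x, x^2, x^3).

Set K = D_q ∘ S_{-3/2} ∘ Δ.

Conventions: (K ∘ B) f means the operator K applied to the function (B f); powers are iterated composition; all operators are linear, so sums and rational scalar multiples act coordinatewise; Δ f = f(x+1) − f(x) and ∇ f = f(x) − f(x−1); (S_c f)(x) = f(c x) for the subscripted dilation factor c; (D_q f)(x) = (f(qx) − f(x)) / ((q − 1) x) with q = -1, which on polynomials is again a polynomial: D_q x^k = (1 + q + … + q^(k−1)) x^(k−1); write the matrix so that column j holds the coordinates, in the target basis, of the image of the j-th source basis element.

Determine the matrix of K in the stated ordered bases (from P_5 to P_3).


the matrix is [[0, 0, -3, -9/2, -6, -15/2]; [0, 0, 0, 0, 0, 0]; [0, 0, 0, 0, -27/2, -135/4]; [0, 0, 0, 0, 0, 0]] (rows listed top to bottom)

image of 1: 0
image of x: 0
image of x^2: -3
image of x^3: -9/2
image of x^4: -(27/2)x^2 - 6
image of x^5: -(135/4)x^2 - 15/2
each image's coordinates form column j of the matrix


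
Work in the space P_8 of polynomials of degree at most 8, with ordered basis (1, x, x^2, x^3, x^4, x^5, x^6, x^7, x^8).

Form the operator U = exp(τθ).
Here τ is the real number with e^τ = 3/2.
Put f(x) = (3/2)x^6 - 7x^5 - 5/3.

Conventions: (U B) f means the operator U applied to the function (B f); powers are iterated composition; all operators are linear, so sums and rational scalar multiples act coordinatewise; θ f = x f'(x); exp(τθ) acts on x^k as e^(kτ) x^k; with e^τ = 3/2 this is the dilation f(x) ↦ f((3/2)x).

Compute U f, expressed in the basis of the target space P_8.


exp(τθ) x^k = e^(kτ) x^k; with e^τ = 3/2 this sends x^k to (3/2)^k x^k
x^5 ↦ 243/32 x^5
x^6 ↦ 729/64 x^6
applying this coordinatewise to f: exp(τθ) f = (2187/128)x^6 - (1701/32)x^5 - 5/3

the result is g(x) = (2187/128)x^6 - (1701/32)x^5 - 5/3


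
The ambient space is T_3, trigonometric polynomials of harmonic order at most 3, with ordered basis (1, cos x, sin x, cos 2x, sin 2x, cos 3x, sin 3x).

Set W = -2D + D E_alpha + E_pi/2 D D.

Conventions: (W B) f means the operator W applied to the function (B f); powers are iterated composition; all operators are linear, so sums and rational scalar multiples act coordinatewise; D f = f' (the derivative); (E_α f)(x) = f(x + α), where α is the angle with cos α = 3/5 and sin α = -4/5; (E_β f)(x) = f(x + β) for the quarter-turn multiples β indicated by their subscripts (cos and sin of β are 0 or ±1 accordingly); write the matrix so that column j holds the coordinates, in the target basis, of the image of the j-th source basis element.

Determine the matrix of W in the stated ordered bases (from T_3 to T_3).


image of 1: 0
image of cos x: (4/5)cos x + (12/5)sin x
image of sin x: -(12/5)cos x + (4/5)sin x
image of cos 2x: (148/25)cos 2x + (114/25)sin 2x
image of sin 2x: -(114/25)cos 2x + (148/25)sin 2x
image of cos 3x: (132/125)cos 3x - (24/125)sin 3x
image of sin 3x: (24/125)cos 3x + (132/125)sin 3x
each image's coordinates form column j of the matrix

the matrix is [[0, 0, 0, 0, 0, 0, 0]; [0, 4/5, -12/5, 0, 0, 0, 0]; [0, 12/5, 4/5, 0, 0, 0, 0]; [0, 0, 0, 148/25, -114/25, 0, 0]; [0, 0, 0, 114/25, 148/25, 0, 0]; [0, 0, 0, 0, 0, 132/125, 24/125]; [0, 0, 0, 0, 0, -24/125, 132/125]] (rows listed top to bottom)


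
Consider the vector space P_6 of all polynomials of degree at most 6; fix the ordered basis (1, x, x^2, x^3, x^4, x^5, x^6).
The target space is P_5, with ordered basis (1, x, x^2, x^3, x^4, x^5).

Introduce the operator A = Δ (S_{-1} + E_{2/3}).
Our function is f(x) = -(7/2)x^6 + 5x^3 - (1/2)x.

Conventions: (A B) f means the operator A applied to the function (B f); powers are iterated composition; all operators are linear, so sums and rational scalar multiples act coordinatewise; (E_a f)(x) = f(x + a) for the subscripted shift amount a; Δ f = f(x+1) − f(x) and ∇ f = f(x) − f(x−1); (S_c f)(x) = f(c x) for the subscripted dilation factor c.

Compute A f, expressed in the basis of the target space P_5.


the result is g(x) = -42x^5 - 175x^4 - (1120/3)x^3 - (4025/9)x^2 - (7244/27)x - 4985/81

S_{-1} f = -(7/2)x^6 - 5x^3 + (1/2)x
E_{2/3} f = -(7/2)x^6 - 14x^5 - (70/3)x^4 - (425/27)x^3 - (10/27)x^2 + (551/162)x + 613/729
(S_{-1} + E_{2/3}) f = -7x^6 - 14x^5 - (70/3)x^4 - (560/27)x^3 - (10/27)x^2 + (316/81)x + 613/729
Δ (S_{-1} + E_{2/3}) f = -42x^5 - 175x^4 - (1120/3)x^3 - (4025/9)x^2 - (7244/27)x - 4985/81


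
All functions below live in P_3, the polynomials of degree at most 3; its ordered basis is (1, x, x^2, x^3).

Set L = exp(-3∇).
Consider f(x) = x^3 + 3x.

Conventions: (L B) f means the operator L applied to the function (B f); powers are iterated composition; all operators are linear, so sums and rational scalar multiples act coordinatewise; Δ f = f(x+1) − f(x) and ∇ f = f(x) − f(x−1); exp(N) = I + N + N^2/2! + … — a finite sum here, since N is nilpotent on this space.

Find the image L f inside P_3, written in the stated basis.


order-1 term: -9x^2 + 9x - 12
order-2 term: 27x - 27
order-3 term: -27
the series for exp(-3∇) f terminates at order 3
exp(-3∇) f = x^3 - 9x^2 + 39x - 66

the result is g(x) = x^3 - 9x^2 + 39x - 66


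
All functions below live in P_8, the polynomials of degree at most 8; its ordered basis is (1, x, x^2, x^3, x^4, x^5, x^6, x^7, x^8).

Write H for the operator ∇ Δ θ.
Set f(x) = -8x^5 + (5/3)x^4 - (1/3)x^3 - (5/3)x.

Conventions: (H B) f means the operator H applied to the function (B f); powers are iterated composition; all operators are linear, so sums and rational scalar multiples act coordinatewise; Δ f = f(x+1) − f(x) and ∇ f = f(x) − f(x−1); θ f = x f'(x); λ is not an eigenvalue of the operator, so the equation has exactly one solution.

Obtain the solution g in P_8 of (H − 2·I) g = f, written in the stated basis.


write g with unknown coordinates in the stated basis and equate coefficients in (H − 2·I) g = f
solving from the highest basis element down gives g = 4x^5 - (5/6)x^4 + (1201/6)x^3 - 20x^2 + (5707/3)x - 130/3
check: H g = 400x^3 - 40x^2 + 3803x - 260/3
so H g − 2·g = -8x^5 + (5/3)x^4 - (1/3)x^3 - (5/3)x = f ✓

g(x) = 4x^5 - (5/6)x^4 + (1201/6)x^3 - 20x^2 + (5707/3)x - 130/3


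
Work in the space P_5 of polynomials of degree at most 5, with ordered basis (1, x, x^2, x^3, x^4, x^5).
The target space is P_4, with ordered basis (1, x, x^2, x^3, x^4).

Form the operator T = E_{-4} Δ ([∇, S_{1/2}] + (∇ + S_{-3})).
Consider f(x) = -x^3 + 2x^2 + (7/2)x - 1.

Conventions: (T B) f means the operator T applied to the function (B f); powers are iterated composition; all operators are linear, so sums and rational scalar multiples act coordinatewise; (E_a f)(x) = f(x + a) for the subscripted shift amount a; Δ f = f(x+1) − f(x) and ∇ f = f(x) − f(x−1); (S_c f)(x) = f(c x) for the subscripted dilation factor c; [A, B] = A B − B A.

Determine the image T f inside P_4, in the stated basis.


S_{1/2} f = -(1/8)x^3 + (1/2)x^2 + (7/4)x - 1
∇ S_{1/2} f = -(3/8)x^2 + (11/8)x + 9/8
∇ f = -3x^2 + 7x + 1/2
S_{1/2} ∇ f = -(3/4)x^2 + (7/2)x + 1/2
[∇, S_{1/2}] f = (3/8)x^2 - (17/8)x + 5/8
∇ f = -3x^2 + 7x + 1/2
S_{-3} f = 27x^3 + 18x^2 - (21/2)x - 1
(∇ + S_{-3}) f = 27x^3 + 15x^2 - (7/2)x - 1/2
([∇, S_{1/2}] + (∇ + S_{-3})) f = 27x^3 + (123/8)x^2 - (45/8)x + 1/8
Δ ([∇, S_{1/2}] + (∇ + S_{-3})) f = 81x^2 + (447/4)x + 147/4
E_{-4} Δ ([∇, S_{1/2}] + (∇ + S_{-3})) f = 81x^2 - (2145/4)x + 3543/4

the result is g(x) = 81x^2 - (2145/4)x + 3543/4


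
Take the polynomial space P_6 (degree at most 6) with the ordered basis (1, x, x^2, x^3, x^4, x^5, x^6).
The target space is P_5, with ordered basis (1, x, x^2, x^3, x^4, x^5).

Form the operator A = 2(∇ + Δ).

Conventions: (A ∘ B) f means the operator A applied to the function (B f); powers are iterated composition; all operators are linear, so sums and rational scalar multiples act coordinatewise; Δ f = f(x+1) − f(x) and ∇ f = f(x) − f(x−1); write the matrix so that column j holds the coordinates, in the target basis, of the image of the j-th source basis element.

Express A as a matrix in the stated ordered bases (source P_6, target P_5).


the matrix is [[0, 4, 0, 4, 0, 4, 0]; [0, 0, 8, 0, 16, 0, 24]; [0, 0, 0, 12, 0, 40, 0]; [0, 0, 0, 0, 16, 0, 80]; [0, 0, 0, 0, 0, 20, 0]; [0, 0, 0, 0, 0, 0, 24]] (rows listed top to bottom)

image of 1: 0
image of x: 4
image of x^2: 8x
image of x^3: 12x^2 + 4
image of x^4: 16x^3 + 16x
image of x^5: 20x^4 + 40x^2 + 4
image of x^6: 24x^5 + 80x^3 + 24x
each image's coordinates form column j of the matrix


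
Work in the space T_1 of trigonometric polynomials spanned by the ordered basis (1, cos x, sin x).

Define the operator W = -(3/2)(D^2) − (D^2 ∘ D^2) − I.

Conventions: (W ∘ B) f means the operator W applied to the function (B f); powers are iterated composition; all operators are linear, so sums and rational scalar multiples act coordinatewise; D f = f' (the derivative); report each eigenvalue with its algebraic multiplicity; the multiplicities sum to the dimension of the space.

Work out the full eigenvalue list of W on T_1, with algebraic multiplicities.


λ = -1 (multiplicity 1), λ = -1/2 (multiplicity 2)

image of 1: -1
image of cos x: -(1/2)cos x
image of sin x: -(1/2)sin x
the matrix is diagonal; its diagonal is (-1, -1/2, -1/2)
for a triangular matrix the eigenvalues are the diagonal entries, with algebraic multiplicity their repetition count


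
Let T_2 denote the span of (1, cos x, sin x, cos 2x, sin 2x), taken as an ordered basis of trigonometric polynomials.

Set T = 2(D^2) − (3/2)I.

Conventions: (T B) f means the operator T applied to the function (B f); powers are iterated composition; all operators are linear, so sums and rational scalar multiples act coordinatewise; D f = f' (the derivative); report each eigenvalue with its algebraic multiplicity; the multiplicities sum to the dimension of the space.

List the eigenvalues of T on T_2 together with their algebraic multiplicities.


image of 1: -3/2
image of cos x: -(7/2)cos x
image of sin x: -(7/2)sin x
image of cos 2x: -(19/2)cos 2x
image of sin 2x: -(19/2)sin 2x
the matrix is diagonal; its diagonal is (-3/2, -7/2, -7/2, -19/2, -19/2)
for a triangular matrix the eigenvalues are the diagonal entries, with algebraic multiplicity their repetition count

λ = -19/2 (multiplicity 2), λ = -7/2 (multiplicity 2), λ = -3/2 (multiplicity 1)


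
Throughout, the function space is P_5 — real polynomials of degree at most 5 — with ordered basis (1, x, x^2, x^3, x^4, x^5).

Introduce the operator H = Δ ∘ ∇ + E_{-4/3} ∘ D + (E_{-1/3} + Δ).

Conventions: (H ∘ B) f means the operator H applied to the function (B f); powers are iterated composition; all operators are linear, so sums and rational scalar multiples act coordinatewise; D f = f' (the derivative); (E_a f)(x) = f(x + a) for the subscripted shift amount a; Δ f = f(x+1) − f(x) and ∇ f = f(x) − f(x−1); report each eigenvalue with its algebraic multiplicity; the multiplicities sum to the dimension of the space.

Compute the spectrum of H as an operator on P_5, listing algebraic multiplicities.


λ = 1 (multiplicity 6)

image of 1: 1
image of x: x + 5/3
image of x^2: x^2 + (10/3)x + 4/9
image of x^3: x^3 + 5x^2 + (4/3)x + 170/27
image of x^4: x^4 + (20/3)x^3 + (8/3)x^2 + (680/27)x - 524/81
image of x^5: x^5 + (25/3)x^4 + (40/9)x^3 + (1700/27)x^2 - (2620/81)x + 4082/243
the matrix is upper triangular; its diagonal is (1, 1, 1, 1, 1, 1)
for a triangular matrix the eigenvalues are the diagonal entries, with algebraic multiplicity their repetition count


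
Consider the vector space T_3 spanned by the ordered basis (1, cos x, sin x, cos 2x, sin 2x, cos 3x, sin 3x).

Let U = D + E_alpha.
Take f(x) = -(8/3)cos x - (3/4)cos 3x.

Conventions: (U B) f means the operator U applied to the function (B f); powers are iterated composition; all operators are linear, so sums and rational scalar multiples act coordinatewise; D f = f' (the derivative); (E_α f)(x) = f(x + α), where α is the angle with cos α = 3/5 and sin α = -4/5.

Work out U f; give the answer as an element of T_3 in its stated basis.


the result is g(x) = -(8/5)cos x + (8/15)sin x + (351/500)cos 3x + (993/500)sin 3x

D f = (8/3)sin x + (9/4)sin 3x
E_alpha f = -(8/5)cos x - (32/15)sin x + (351/500)cos 3x - (33/125)sin 3x
(D + E_alpha) f = -(8/5)cos x + (8/15)sin x + (351/500)cos 3x + (993/500)sin 3x


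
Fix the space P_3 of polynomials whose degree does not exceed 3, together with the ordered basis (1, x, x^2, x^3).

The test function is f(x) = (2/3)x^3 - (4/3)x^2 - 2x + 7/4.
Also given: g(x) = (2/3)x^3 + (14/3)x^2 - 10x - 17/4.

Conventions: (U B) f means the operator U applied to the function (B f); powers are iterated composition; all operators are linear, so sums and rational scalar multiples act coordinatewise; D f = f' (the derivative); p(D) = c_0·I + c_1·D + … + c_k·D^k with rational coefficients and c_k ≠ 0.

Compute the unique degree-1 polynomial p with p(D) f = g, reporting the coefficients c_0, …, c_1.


D^0 f = (2/3)x^3 - (4/3)x^2 - 2x + 7/4
D^1 f = 2x^2 - (8/3)x - 2
matching coefficients of g against c_0 f + c_1 Df + … from the top degree down determines the c_i
solution: c_0 = 1, c_1 = 3

p(D) = I + 3·D, i.e. c_0 = 1, c_1 = 3


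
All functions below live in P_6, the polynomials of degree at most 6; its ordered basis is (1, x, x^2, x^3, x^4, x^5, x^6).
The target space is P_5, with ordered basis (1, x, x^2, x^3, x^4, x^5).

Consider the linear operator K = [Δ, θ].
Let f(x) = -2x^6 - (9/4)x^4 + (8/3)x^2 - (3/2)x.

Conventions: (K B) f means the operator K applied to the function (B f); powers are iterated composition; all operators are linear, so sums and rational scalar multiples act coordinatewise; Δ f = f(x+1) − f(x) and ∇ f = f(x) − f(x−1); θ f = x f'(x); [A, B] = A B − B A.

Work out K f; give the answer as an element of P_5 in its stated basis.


θ f = -12x^6 - 9x^4 + (16/3)x^2 - (3/2)x
Δ θ f = -72x^5 - 180x^4 - 276x^3 - 234x^2 - (292/3)x - 103/6
Δ f = -12x^5 - 30x^4 - 49x^3 - (87/2)x^2 - (47/3)x - 37/12
θ Δ f = -60x^5 - 120x^4 - 147x^3 - 87x^2 - (47/3)x
[Δ, θ] f = -12x^5 - 60x^4 - 129x^3 - 147x^2 - (245/3)x - 103/6

the result is g(x) = -12x^5 - 60x^4 - 129x^3 - 147x^2 - (245/3)x - 103/6


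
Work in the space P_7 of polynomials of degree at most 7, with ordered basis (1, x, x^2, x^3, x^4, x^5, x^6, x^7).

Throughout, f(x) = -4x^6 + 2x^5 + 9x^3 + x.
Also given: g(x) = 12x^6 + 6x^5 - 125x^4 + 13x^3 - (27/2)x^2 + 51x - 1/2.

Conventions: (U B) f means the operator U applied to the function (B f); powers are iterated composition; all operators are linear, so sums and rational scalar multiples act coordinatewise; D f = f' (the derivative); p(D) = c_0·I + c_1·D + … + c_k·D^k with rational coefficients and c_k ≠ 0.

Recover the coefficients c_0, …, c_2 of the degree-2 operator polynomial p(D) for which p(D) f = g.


c_0 = -3, c_1 = -1/2, c_2 = 1

D^0 f = -4x^6 + 2x^5 + 9x^3 + x
D^1 f = -24x^5 + 10x^4 + 27x^2 + 1
D^2 f = -120x^4 + 40x^3 + 54x
matching coefficients of g against c_0 f + c_1 Df + … from the top degree down determines the c_i
solution: c_0 = -3, c_1 = -1/2, c_2 = 1


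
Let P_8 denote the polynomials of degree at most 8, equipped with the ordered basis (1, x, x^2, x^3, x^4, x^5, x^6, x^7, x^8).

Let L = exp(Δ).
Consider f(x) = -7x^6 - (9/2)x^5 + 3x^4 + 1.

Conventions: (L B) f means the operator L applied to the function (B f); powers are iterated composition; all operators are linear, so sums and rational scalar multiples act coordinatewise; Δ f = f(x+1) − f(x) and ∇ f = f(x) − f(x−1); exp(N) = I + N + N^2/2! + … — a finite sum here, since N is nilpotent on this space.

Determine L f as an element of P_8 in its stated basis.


order-1 term: -42x^5 - (255/2)x^4 - 173x^3 - 132x^2 - (105/2)x - 17/2
order-2 term: -105x^4 - 465x^3 - 852x^2 - (1503/2)x - 527/2
order-3 term: -140x^3 - 675x^2 - 1173x - 1449/2
order-4 term: -105x^2 - (885/2)x - 497
order-5 term: -42x - 219/2
order-6 term: -7
the series for exp(Δ) f terminates at order 6
exp(Δ) f = -7x^6 - (93/2)x^5 - (459/2)x^4 - 778x^3 - 1764x^2 - (4923/2)x - 1609

the image equals g(x) = -7x^6 - (93/2)x^5 - (459/2)x^4 - 778x^3 - 1764x^2 - (4923/2)x - 1609


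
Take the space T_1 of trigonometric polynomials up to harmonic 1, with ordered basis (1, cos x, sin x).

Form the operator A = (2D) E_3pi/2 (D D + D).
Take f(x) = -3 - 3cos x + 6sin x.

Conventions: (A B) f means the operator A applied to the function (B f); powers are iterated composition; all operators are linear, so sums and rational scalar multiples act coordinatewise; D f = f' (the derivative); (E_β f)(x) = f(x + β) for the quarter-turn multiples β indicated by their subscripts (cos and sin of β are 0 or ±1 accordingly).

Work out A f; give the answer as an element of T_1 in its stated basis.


D f = 6cos x + 3sin x
D D f = 3cos x - 6sin x
D f = 6cos x + 3sin x
(D D + D) f = 9cos x - 3sin x
E_3pi/2 (D D + D) f = 3cos x + 9sin x
D E_3pi/2 (D D + D) f = 9cos x - 3sin x
(2D) E_3pi/2 (D D + D) f = 18cos x - 6sin x

the result is g(x) = 18cos x - 6sin x


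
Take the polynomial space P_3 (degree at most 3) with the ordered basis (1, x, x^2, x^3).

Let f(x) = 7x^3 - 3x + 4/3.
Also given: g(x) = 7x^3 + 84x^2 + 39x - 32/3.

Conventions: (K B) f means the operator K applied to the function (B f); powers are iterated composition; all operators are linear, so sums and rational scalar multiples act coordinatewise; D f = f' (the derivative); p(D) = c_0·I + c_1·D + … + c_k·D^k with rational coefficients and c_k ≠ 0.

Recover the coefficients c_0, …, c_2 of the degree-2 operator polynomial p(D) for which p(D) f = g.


D^0 f = 7x^3 - 3x + 4/3
D^1 f = 21x^2 - 3
D^2 f = 42x
matching coefficients of g against c_0 f + c_1 Df + … from the top degree down determines the c_i
solution: c_0 = 1, c_1 = 4, c_2 = 1

c_0 = 1, c_1 = 4, c_2 = 1


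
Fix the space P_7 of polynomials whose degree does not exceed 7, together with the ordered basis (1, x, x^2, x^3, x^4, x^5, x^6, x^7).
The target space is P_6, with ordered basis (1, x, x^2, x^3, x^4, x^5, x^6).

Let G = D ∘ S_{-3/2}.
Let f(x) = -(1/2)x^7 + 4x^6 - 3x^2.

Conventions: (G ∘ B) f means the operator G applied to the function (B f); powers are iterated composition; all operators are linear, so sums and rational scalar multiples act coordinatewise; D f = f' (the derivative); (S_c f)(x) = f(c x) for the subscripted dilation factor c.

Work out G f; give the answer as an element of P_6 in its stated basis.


g(x) = (15309/256)x^6 + (2187/8)x^5 - (27/2)x

S_{-3/2} f = (2187/256)x^7 + (729/16)x^6 - (27/4)x^2
D S_{-3/2} f = (15309/256)x^6 + (2187/8)x^5 - (27/2)x


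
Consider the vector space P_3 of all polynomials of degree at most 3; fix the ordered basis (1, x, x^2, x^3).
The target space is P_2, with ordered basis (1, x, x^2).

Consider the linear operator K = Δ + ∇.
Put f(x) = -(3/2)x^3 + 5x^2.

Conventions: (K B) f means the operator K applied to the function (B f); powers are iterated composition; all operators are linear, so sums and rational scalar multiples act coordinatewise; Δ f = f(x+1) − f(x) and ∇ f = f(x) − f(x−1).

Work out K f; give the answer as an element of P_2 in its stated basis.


Δ f = -(9/2)x^2 + (11/2)x + 7/2
∇ f = -(9/2)x^2 + (29/2)x - 13/2
(Δ + ∇) f = -9x^2 + 20x - 3

the result is g(x) = -9x^2 + 20x - 3


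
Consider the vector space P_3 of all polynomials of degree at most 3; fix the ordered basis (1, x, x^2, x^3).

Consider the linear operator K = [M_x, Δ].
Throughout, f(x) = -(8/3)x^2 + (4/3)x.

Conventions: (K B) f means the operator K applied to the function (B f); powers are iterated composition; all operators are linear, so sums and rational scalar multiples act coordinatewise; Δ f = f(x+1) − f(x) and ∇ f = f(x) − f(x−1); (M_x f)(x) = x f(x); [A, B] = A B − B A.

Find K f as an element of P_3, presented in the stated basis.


Δ f = -(16/3)x - 4/3
M_x Δ f = -(16/3)x^2 - (4/3)x
M_x f = -(8/3)x^3 + (4/3)x^2
Δ M_x f = -8x^2 - (16/3)x - 4/3
[M_x, Δ] f = (8/3)x^2 + 4x + 4/3

g(x) = (8/3)x^2 + 4x + 4/3


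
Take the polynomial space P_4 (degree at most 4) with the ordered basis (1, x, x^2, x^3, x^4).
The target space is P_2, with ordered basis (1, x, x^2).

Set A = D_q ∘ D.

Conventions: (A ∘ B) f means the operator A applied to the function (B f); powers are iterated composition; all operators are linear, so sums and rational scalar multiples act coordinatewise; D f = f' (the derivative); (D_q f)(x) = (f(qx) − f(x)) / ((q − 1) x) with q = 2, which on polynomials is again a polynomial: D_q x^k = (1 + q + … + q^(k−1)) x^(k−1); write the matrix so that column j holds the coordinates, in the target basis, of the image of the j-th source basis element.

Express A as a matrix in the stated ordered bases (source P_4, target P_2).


the matrix is [[0, 0, 2, 0, 0]; [0, 0, 0, 9, 0]; [0, 0, 0, 0, 28]] (rows listed top to bottom)

image of 1: 0
image of x: 0
image of x^2: 2
image of x^3: 9x
image of x^4: 28x^2
each image's coordinates form column j of the matrix


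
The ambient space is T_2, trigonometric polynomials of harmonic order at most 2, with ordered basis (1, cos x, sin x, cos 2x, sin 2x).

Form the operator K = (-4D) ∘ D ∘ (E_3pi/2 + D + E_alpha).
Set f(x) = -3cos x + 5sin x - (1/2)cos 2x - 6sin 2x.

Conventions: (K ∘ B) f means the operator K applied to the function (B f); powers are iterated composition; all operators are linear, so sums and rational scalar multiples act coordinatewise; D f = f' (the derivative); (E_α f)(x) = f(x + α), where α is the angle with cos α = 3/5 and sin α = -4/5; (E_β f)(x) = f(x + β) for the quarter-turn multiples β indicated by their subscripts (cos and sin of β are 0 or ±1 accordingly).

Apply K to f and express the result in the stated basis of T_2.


E_3pi/2 f = -5cos x - 3sin x + (1/2)cos 2x + 6sin 2x
D f = 5cos x + 3sin x - 12cos 2x + sin 2x
E_alpha f = -(29/5)cos x + (3/5)sin x + (59/10)cos 2x + (6/5)sin 2x
(E_3pi/2 + D + E_alpha) f = -(29/5)cos x + (3/5)sin x - (28/5)cos 2x + (41/5)sin 2x
D (E_3pi/2 + D + E_alpha) f = (3/5)cos x + (29/5)sin x + (82/5)cos 2x + (56/5)sin 2x
D D (E_3pi/2 + D + E_alpha) f = (29/5)cos x - (3/5)sin x + (112/5)cos 2x - (164/5)sin 2x
(-4D) D (E_3pi/2 + D + E_alpha) f = -(116/5)cos x + (12/5)sin x - (448/5)cos 2x + (656/5)sin 2x

the result is g(x) = -(116/5)cos x + (12/5)sin x - (448/5)cos 2x + (656/5)sin 2x


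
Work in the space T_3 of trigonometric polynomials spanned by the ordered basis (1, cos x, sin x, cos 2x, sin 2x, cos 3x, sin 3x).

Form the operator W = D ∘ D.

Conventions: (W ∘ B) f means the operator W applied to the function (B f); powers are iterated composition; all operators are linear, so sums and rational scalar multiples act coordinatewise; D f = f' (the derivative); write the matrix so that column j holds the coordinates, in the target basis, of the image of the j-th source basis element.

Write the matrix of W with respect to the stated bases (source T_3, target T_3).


the matrix is [[0, 0, 0, 0, 0, 0, 0]; [0, -1, 0, 0, 0, 0, 0]; [0, 0, -1, 0, 0, 0, 0]; [0, 0, 0, -4, 0, 0, 0]; [0, 0, 0, 0, -4, 0, 0]; [0, 0, 0, 0, 0, -9, 0]; [0, 0, 0, 0, 0, 0, -9]] (rows listed top to bottom)

image of 1: 0
image of cos x: -cos x
image of sin x: -sin x
image of cos 2x: -4cos 2x
image of sin 2x: -4sin 2x
image of cos 3x: -9cos 3x
image of sin 3x: -9sin 3x
each image's coordinates form column j of the matrix


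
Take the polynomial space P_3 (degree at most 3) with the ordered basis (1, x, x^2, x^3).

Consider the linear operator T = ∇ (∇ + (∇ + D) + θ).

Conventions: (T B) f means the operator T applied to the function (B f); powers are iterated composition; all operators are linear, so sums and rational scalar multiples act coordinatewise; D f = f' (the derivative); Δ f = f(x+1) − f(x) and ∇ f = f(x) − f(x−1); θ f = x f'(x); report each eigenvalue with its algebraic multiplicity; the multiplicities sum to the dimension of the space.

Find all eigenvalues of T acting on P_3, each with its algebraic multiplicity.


image of 1: 0
image of x: 1
image of x^2: 4x + 4
image of x^3: 9x^2 + 9x - 12
the matrix is upper triangular; its diagonal is (0, 0, 0, 0)
for a triangular matrix the eigenvalues are the diagonal entries, with algebraic multiplicity their repetition count

λ = 0 (multiplicity 4)


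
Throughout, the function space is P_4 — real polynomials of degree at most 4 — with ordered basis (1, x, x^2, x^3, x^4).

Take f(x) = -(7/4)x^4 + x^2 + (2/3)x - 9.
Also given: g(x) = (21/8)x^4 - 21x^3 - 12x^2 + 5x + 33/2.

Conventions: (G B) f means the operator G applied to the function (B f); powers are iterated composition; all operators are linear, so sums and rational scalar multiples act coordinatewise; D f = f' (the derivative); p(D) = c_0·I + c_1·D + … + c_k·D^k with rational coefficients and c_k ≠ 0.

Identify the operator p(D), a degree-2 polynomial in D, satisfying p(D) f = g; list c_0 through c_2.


D^0 f = -(7/4)x^4 + x^2 + (2/3)x - 9
D^1 f = -7x^3 + 2x + 2/3
D^2 f = -21x^2 + 2
matching coefficients of g against c_0 f + c_1 Df + … from the top degree down determines the c_i
solution: c_0 = -3/2, c_1 = 3, c_2 = 1/2

c_0 = -3/2, c_1 = 3, c_2 = 1/2


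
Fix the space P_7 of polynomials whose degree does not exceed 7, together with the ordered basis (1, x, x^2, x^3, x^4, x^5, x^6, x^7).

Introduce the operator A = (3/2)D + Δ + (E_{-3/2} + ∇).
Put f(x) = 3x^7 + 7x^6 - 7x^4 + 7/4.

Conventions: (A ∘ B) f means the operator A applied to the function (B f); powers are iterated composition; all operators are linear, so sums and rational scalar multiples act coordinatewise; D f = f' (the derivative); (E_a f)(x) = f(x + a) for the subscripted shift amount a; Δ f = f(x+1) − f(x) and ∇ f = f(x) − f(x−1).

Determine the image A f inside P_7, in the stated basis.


D f = 21x^6 + 42x^5 - 28x^3
((3/2)D) f = (63/2)x^6 + 63x^5 - 42x^3
Δ f = 21x^6 + 105x^5 + 210x^4 + 217x^3 + 126x^2 + 35x + 3
E_{-3/2} f = 3x^7 - (49/2)x^6 + (315/4)x^5 - (1001/8)x^4 + (1617/16)x^3 - (1323/32)x^2 + (945/64)x - 667/128
∇ f = 21x^6 - 21x^5 + 7x^3 - 7x + 3
(E_{-3/2} + ∇) f = 3x^7 - (7/2)x^6 + (231/4)x^5 - (1001/8)x^4 + (1729/16)x^3 - (1323/32)x^2 + (497/64)x - 283/128
((3/2)D + Δ + (E_{-3/2} + ∇)) f = 3x^7 + 49x^6 + (903/4)x^5 + (679/8)x^4 + (4529/16)x^3 + (2709/32)x^2 + (2737/64)x + 101/128

the image equals g(x) = 3x^7 + 49x^6 + (903/4)x^5 + (679/8)x^4 + (4529/16)x^3 + (2709/32)x^2 + (2737/64)x + 101/128


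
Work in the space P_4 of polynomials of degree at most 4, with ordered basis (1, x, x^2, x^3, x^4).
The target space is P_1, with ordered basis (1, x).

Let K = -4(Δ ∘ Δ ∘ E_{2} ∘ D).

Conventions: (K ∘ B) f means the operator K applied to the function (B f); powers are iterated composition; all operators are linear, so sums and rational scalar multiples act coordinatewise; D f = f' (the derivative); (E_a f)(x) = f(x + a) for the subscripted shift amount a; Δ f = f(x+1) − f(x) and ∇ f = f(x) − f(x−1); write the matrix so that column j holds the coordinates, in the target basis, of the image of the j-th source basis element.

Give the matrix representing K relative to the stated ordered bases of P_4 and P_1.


image of 1: 0
image of x: 0
image of x^2: 0
image of x^3: -24
image of x^4: -96x - 288
each image's coordinates form column j of the matrix

the matrix is [[0, 0, 0, -24, -288]; [0, 0, 0, 0, -96]] (rows listed top to bottom)


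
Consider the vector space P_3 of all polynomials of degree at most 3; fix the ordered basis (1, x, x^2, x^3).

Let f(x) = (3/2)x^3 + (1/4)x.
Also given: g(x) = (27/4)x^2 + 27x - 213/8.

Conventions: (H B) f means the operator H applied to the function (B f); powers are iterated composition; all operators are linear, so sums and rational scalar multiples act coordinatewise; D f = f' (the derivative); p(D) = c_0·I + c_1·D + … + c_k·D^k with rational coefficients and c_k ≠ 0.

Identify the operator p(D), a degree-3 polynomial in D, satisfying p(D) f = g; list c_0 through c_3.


p(D) = (3/2)·D + 3·D^2 − 3·D^3, i.e. c_0 = 0, c_1 = 3/2, c_2 = 3, c_3 = -3

D^0 f = (3/2)x^3 + (1/4)x
D^1 f = (9/2)x^2 + 1/4
D^2 f = 9x
D^3 f = 9
matching coefficients of g against c_0 f + c_1 Df + … from the top degree down determines the c_i
solution: c_0 = 0, c_1 = 3/2, c_2 = 3, c_3 = -3


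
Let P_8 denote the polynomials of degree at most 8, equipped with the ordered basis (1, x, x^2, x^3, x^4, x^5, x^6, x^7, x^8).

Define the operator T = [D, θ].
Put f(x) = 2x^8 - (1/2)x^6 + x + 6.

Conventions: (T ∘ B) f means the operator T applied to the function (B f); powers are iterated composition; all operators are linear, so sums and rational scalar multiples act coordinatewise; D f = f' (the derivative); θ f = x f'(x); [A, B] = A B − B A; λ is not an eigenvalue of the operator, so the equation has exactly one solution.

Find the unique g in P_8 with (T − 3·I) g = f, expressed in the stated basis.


write g with unknown coordinates in the stated basis and equate coefficients in (T − 3·I) g = f
solving from the highest basis element down gives g = -(2/3)x^8 - (16/9)x^7 - (215/54)x^6 - (215/27)x^5 - (1075/81)x^4 - (4300/243)x^3 - (4300/243)x^2 - (8843/729)x - 13217/2187
check: T g = -(16/3)x^7 - (112/9)x^6 - (215/9)x^5 - (1075/27)x^4 - (4300/81)x^3 - (4300/81)x^2 - (8600/243)x - 8843/729
so T g − 3·g = 2x^8 - (1/2)x^6 + x + 6 = f ✓

the result is g(x) = -(2/3)x^8 - (16/9)x^7 - (215/54)x^6 - (215/27)x^5 - (1075/81)x^4 - (4300/243)x^3 - (4300/243)x^2 - (8843/729)x - 13217/2187


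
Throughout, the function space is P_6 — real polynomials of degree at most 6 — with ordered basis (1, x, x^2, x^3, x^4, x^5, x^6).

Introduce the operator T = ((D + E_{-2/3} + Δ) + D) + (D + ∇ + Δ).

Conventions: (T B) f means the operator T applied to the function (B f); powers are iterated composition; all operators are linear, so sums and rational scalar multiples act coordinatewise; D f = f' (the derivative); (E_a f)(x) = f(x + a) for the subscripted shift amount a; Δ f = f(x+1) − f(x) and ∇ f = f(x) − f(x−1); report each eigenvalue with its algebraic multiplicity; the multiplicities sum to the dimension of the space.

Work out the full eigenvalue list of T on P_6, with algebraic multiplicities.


λ = 1 (multiplicity 7)

image of 1: 1
image of x: x + 16/3
image of x^2: x^2 + (32/3)x + 13/9
image of x^3: x^3 + 16x^2 + (13/3)x + 73/27
image of x^4: x^4 + (64/3)x^3 + (26/3)x^2 + (292/27)x + 97/81
image of x^5: x^5 + (80/3)x^4 + (130/9)x^3 + (730/27)x^2 + (485/81)x + 697/243
image of x^6: x^6 + 32x^5 + (65/3)x^4 + (1460/27)x^3 + (485/27)x^2 + (1394/81)x + 793/729
the matrix is upper triangular; its diagonal is (1, 1, 1, 1, 1, 1, 1)
for a triangular matrix the eigenvalues are the diagonal entries, with algebraic multiplicity their repetition count


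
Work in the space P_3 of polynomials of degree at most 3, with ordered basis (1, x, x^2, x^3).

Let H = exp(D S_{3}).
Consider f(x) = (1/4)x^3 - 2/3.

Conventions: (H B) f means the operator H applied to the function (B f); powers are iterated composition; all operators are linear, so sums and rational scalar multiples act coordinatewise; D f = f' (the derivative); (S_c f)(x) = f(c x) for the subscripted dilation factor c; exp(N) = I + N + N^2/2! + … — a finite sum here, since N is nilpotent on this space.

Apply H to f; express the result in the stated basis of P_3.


order-1 term: (81/4)x^2
order-2 term: (729/4)x
order-3 term: 729/4
the series for exp(D S_{3}) f terminates at order 3
exp(D S_{3}) f = (1/4)x^3 + (81/4)x^2 + (729/4)x + 2179/12

the result is g(x) = (1/4)x^3 + (81/4)x^2 + (729/4)x + 2179/12


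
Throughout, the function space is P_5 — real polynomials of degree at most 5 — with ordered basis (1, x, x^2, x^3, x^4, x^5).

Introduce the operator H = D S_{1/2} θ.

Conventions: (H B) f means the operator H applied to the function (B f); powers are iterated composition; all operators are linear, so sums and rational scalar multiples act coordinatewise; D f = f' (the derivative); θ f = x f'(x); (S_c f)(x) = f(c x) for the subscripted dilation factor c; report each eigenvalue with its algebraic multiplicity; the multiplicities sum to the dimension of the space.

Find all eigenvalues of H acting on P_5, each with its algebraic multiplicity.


image of 1: 0
image of x: 1/2
image of x^2: x
image of x^3: (9/8)x^2
image of x^4: x^3
image of x^5: (25/32)x^4
the matrix is upper triangular; its diagonal is (0, 0, 0, 0, 0, 0)
for a triangular matrix the eigenvalues are the diagonal entries, with algebraic multiplicity their repetition count

λ = 0 (multiplicity 6)


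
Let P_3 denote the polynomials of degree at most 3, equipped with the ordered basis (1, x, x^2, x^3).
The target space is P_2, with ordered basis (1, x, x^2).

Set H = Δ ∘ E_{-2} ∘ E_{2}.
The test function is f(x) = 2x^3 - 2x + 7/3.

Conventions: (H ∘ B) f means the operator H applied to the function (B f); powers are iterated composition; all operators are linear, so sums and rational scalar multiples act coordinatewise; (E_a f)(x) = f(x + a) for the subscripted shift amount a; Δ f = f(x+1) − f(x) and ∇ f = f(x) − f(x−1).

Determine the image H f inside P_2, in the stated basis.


the image equals g(x) = 6x^2 + 6x

E_{2} f = 2x^3 + 12x^2 + 22x + 43/3
E_{-2} E_{2} f = 2x^3 - 2x + 7/3
Δ E_{-2} E_{2} f = 6x^2 + 6x


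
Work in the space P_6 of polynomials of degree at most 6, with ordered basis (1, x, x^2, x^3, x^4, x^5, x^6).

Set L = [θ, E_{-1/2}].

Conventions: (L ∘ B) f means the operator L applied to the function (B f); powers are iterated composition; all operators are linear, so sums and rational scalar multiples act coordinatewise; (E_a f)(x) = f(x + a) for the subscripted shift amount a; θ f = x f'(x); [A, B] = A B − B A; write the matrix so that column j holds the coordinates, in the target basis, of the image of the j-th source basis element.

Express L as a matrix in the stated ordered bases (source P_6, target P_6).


image of 1: 0
image of x: 1/2
image of x^2: x - 1/2
image of x^3: (3/2)x^2 - (3/2)x + 3/8
image of x^4: 2x^3 - 3x^2 + (3/2)x - 1/4
image of x^5: (5/2)x^4 - 5x^3 + (15/4)x^2 - (5/4)x + 5/32
image of x^6: 3x^5 - (15/2)x^4 + (15/2)x^3 - (15/4)x^2 + (15/16)x - 3/32
each image's coordinates form column j of the matrix

the matrix is [[0, 1/2, -1/2, 3/8, -1/4, 5/32, -3/32]; [0, 0, 1, -3/2, 3/2, -5/4, 15/16]; [0, 0, 0, 3/2, -3, 15/4, -15/4]; [0, 0, 0, 0, 2, -5, 15/2]; [0, 0, 0, 0, 0, 5/2, -15/2]; [0, 0, 0, 0, 0, 0, 3]; [0, 0, 0, 0, 0, 0, 0]] (rows listed top to bottom)


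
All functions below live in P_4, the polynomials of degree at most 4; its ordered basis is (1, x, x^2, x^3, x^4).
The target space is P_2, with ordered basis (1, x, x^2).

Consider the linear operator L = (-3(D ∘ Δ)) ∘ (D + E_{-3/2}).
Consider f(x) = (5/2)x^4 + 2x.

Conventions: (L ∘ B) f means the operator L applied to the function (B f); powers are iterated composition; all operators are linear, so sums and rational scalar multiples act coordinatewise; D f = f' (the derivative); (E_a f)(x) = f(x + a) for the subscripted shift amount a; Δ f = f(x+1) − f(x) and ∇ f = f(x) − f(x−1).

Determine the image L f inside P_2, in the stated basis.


D f = 10x^3 + 2
E_{-3/2} f = (5/2)x^4 - 15x^3 + (135/4)x^2 - (127/4)x + 309/32
(D + E_{-3/2}) f = (5/2)x^4 - 5x^3 + (135/4)x^2 - (127/4)x + 373/32
Δ (D + E_{-3/2}) f = 10x^3 + (125/2)x - 1/2
D Δ (D + E_{-3/2}) f = 30x^2 + 125/2
(-3(D ∘ Δ)) (D + E_{-3/2}) f = -90x^2 - 375/2

the result is g(x) = -90x^2 - 375/2
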